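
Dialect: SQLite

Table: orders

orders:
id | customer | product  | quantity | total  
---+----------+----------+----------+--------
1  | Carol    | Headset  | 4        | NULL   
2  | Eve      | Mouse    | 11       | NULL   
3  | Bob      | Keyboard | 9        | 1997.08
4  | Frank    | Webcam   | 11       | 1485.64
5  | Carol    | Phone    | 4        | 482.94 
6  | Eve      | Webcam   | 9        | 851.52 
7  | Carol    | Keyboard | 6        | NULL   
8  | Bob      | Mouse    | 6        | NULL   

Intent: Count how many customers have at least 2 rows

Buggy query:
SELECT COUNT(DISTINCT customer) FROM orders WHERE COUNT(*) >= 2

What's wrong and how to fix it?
Bug: WHERE filters individual rows, not groups, so a group-level COUNT is invalid there

Fix: Use a subquery that GROUPs and filters with HAVING, then count its rows

Corrected query:
SELECT COUNT(*) FROM (SELECT customer FROM orders GROUP BY customer HAVING COUNT(*) >= 2)

Result:
COUNT(*)
--------
3       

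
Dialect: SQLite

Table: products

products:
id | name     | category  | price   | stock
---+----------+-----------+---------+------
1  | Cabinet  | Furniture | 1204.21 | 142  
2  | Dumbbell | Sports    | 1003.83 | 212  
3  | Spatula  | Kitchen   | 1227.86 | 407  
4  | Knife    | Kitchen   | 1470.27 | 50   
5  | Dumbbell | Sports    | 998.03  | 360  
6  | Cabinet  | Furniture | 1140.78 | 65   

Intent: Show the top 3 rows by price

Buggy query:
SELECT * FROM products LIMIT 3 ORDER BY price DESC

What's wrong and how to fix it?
Bug: LIMIT must come after ORDER BY

Fix: Swap the clauses: ORDER BY first, then LIMIT

Corrected query:
SELECT * FROM products ORDER BY price DESC LIMIT 3

Result:
id | name    | category  | price   | stock
---+---------+-----------+---------+------
4  | Knife   | Kitchen   | 1470.27 | 50   
3  | Spatula | Kitchen   | 1227.86 | 407  
1  | Cabinet | Furniture | 1204.21 | 142  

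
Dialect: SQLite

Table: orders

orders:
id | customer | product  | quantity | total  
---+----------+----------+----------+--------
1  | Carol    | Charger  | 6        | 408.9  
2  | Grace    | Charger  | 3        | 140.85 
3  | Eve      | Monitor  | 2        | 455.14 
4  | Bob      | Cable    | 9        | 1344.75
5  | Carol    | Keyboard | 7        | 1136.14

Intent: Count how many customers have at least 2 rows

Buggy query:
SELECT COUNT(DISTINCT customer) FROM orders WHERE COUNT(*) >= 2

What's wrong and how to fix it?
Bug: COUNT(*) cannot appear in WHERE; the per-group count doesn't exist yet

Fix: Use a subquery that GROUPs and filters with HAVING, then count its rows

Corrected query:
SELECT COUNT(*) FROM (SELECT customer FROM orders GROUP BY customer HAVING COUNT(*) >= 2)

Result:
COUNT(*)
--------
1       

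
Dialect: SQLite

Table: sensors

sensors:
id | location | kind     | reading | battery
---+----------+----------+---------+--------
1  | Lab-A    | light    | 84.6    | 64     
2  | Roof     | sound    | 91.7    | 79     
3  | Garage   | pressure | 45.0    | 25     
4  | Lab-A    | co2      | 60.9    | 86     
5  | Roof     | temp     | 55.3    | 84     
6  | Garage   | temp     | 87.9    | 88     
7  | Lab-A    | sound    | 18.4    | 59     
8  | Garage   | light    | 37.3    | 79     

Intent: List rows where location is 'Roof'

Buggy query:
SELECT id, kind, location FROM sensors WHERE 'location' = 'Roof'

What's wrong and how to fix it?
Bug: 'location' in single quotes is a string literal, not the column; the comparison is literal-vs-literal and never true

Fix: Remove the quotes around the column name (or use double quotes for an identifier)

Corrected query:
SELECT id, kind, location FROM sensors WHERE location = 'Roof'

Result:
id | kind  | location
---+-------+---------
2  | sound | Roof    
5  | temp  | Roof    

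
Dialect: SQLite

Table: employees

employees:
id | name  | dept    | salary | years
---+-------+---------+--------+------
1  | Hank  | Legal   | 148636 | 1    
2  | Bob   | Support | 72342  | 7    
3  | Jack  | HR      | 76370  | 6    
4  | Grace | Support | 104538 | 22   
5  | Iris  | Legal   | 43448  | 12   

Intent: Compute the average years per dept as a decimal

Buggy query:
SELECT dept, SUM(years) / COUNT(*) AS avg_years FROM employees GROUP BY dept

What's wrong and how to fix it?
Bug: Both operands are integers, so '/' performs integer division and truncates

Fix: Multiply by 1.0 (or CAST to REAL) to force floating-point division

Corrected query:
SELECT dept, SUM(years) * 1.0 / COUNT(*) AS avg_years FROM employees GROUP BY dept

Result:
dept    | avg_years
--------+----------
HR      | 6        
Legal   | 6.5      
Support | 14.5     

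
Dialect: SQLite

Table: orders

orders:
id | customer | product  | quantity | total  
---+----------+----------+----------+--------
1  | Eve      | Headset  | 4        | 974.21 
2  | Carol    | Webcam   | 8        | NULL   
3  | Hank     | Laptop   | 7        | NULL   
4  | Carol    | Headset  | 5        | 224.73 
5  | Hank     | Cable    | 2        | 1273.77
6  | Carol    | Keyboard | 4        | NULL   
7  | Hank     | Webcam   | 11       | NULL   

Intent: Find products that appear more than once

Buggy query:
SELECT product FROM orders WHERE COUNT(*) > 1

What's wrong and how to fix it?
Bug: WHERE can't reference COUNT(*); aggregates are computed after WHERE

Fix: GROUP BY product, then filter groups with HAVING COUNT(*) > 1

Corrected query:
SELECT product FROM orders GROUP BY product HAVING COUNT(*) > 1

Result:
product
-------
Headset
Webcam 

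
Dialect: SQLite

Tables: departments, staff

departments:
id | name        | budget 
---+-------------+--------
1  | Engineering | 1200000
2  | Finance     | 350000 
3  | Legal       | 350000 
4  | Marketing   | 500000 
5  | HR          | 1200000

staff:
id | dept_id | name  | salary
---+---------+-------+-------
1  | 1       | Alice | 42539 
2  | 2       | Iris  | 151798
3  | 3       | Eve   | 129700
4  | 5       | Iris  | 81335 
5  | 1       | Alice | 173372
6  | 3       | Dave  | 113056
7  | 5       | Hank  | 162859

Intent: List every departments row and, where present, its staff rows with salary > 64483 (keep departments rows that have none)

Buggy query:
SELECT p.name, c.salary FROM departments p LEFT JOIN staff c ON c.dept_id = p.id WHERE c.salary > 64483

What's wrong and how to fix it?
Bug: A WHERE condition on the right-hand table after LEFT JOIN drops unmatched parents

Fix: Move the right-table condition into the ON clause so unmatched parents are kept

Corrected query:
SELECT p.name, c.salary FROM departments p LEFT JOIN staff c ON c.dept_id = p.id AND c.salary > 64483

Result:
name        | salary
------------+-------
Engineering | 173372
Finance     | 151798
Legal       | 113056
Legal       | 129700
Marketing   | NULL  
HR          | 81335 
HR          | 162859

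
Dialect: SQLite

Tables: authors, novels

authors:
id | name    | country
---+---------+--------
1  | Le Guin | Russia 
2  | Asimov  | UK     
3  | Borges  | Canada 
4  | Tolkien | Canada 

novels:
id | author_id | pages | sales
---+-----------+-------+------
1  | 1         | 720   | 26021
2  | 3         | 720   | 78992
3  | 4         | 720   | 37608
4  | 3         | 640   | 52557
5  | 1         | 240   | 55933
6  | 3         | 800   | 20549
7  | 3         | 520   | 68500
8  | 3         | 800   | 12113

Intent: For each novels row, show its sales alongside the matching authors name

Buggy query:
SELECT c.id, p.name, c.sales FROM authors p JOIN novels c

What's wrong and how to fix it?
Bug: Missing join condition: each novels row is matched to all authors rows instead of just its own

Fix: Specify the join condition linking the foreign key to the parent id

Corrected query:
SELECT c.id, p.name, c.sales FROM authors p JOIN novels c ON c.author_id = p.id

Result:
id | name    | sales
---+---------+------
1  | Le Guin | 26021
2  | Borges  | 78992
3  | Tolkien | 37608
4  | Borges  | 52557
5  | Le Guin | 55933
6  | Borges  | 20549
7  | Borges  | 68500
8  | Borges  | 12113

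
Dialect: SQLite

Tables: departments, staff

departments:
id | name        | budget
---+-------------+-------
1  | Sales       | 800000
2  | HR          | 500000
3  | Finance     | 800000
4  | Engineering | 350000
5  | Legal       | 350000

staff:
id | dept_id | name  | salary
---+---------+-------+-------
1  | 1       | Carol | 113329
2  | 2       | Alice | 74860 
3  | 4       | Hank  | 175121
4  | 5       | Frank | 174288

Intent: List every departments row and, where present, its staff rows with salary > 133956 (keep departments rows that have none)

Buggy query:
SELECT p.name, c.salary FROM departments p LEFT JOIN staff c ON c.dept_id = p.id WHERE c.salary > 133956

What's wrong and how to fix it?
Bug: A WHERE condition on the right-hand table after LEFT JOIN drops unmatched parents

Fix: Put 'c.salary > 133956' in the JOIN's ON clause instead of WHERE

Corrected query:
SELECT p.name, c.salary FROM departments p LEFT JOIN staff c ON c.dept_id = p.id AND c.salary > 133956

Result:
name        | salary
------------+-------
Sales       | NULL  
HR          | NULL  
Finance     | NULL  
Engineering | 175121
Legal       | 174288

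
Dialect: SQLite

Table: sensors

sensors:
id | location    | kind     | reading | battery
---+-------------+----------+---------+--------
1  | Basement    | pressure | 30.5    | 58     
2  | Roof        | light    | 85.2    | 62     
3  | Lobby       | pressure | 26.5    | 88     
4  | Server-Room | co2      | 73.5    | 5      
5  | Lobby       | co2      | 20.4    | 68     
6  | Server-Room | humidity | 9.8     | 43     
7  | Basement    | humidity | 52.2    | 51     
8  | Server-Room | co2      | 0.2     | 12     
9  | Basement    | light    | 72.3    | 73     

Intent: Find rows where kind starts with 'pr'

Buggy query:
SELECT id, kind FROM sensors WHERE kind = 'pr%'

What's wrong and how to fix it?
Bug: '=' compares the literal string including the % character; pattern matching needs LIKE

Fix: Replace '=' with LIKE so 'pr%' is treated as a pattern

Corrected query:
SELECT id, kind FROM sensors WHERE kind LIKE 'pr%'

Result:
id | kind    
---+---------
1  | pressure
3  | pressure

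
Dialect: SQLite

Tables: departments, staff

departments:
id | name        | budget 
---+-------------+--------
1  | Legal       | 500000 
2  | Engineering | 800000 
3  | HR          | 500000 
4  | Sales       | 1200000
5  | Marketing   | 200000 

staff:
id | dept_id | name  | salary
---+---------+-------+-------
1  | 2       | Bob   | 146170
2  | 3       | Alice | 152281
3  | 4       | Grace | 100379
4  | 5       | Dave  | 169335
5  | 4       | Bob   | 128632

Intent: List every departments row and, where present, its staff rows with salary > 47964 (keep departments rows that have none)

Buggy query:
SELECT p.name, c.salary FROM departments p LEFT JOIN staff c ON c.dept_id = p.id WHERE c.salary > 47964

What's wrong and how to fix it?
Bug: A WHERE condition on the right-hand table after LEFT JOIN drops unmatched parents

Fix: Move the right-table condition into the ON clause so unmatched parents are kept

Corrected query:
SELECT p.name, c.salary FROM departments p LEFT JOIN staff c ON c.dept_id = p.id AND c.salary > 47964

Result:
name        | salary
------------+-------
Legal       | NULL  
Engineering | 146170
HR          | 152281
Sales       | 100379
Sales       | 128632
Marketing   | 169335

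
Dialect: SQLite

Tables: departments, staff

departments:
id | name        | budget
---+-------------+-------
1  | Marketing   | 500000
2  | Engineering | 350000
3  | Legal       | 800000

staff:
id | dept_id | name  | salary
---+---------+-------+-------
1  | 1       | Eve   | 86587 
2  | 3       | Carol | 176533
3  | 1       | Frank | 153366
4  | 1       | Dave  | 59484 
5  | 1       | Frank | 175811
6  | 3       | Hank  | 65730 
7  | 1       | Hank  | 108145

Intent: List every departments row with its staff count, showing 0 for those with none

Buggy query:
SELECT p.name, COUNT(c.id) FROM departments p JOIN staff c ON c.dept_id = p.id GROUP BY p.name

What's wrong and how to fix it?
Bug: An inner join excludes parents with zero children

Fix: Use LEFT JOIN so parents without children still appear (COUNT(c.id) gives 0)

Corrected query:
SELECT p.name, COUNT(c.id) FROM departments p LEFT JOIN staff c ON c.dept_id = p.id GROUP BY p.name

Result:
name        | COUNT(c.id)
------------+------------
Engineering | 0          
Legal       | 2          
Marketing   | 5          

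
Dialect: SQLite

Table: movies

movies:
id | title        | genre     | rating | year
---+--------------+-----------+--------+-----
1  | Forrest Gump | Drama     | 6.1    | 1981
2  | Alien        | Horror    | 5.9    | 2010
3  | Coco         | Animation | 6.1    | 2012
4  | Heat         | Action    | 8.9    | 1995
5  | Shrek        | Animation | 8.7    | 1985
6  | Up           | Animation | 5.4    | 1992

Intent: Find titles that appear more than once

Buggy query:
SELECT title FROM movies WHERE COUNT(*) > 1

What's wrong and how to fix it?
Bug: WHERE can't reference COUNT(*); aggregates are computed after WHERE

Fix: Group first, then use HAVING for the count condition

Corrected query:
SELECT title FROM movies GROUP BY title HAVING COUNT(*) > 1

Result:
(no rows)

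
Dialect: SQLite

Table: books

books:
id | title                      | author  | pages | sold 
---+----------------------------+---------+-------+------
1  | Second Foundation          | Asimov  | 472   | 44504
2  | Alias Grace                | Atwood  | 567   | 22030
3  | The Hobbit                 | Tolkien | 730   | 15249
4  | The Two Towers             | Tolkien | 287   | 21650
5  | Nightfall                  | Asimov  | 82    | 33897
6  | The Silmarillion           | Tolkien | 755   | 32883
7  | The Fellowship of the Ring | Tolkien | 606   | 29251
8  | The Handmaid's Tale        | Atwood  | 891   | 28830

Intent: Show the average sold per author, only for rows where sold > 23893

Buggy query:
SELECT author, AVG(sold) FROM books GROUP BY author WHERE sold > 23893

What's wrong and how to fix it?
Bug: WHERE cannot follow GROUP BY

Fix: Place WHERE between FROM and GROUP BY

Corrected query:
SELECT author, AVG(sold) FROM books WHERE sold > 23893 GROUP BY author

Result:
author  | AVG(sold)
--------+----------
Asimov  | 39200.5  
Atwood  | 28830    
Tolkien | 31067    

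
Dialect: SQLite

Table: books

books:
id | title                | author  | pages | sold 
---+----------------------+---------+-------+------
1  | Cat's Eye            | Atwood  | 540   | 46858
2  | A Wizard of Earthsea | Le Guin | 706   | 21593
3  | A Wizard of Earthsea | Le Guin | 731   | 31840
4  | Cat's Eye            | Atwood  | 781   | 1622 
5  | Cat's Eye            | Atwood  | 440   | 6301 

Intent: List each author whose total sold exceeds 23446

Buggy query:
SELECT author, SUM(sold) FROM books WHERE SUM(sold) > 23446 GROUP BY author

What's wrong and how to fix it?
Bug: SUM(sold) is an aggregate, but WHERE filters rows before aggregation

Fix: Move the aggregate condition to a HAVING clause

Corrected query:
SELECT author, SUM(sold) FROM books GROUP BY author HAVING SUM(sold) > 23446

Result:
author  | SUM(sold)
--------+----------
Atwood  | 54781    
Le Guin | 53433    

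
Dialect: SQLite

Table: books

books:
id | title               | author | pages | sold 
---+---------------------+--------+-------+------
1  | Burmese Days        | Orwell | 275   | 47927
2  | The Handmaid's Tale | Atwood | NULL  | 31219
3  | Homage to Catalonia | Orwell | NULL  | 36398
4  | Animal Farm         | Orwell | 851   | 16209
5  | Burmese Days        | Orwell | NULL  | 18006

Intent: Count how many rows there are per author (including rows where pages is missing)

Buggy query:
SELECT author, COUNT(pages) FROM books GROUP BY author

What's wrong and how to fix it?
Bug: COUNT(pages) skips NULLs, so groups with missing pages are undercounted

Fix: Use COUNT(*) to count all rows regardless of NULL

Corrected query:
SELECT author, COUNT(*) FROM books GROUP BY author

Result:
author | COUNT(*)
-------+---------
Atwood | 1       
Orwell | 4       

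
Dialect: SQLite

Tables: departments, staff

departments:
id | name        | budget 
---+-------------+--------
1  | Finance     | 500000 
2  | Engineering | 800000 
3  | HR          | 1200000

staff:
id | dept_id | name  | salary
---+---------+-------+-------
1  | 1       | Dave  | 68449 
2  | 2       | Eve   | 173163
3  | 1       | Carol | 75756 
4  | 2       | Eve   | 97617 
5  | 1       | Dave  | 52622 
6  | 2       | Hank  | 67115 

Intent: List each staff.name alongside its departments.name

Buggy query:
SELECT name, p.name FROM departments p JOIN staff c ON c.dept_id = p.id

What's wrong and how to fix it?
Bug: 'name' exists in both joined tables, so the database can't tell which one is meant

Fix: Prefix ambiguous columns with the table alias

Corrected query:
SELECT c.name, p.name FROM departments p JOIN staff c ON c.dept_id = p.id

Result:
name  | name       
------+------------
Dave  | Finance    
Eve   | Engineering
Carol | Finance    
Eve   | Engineering
Dave  | Finance    
Hank  | Engineering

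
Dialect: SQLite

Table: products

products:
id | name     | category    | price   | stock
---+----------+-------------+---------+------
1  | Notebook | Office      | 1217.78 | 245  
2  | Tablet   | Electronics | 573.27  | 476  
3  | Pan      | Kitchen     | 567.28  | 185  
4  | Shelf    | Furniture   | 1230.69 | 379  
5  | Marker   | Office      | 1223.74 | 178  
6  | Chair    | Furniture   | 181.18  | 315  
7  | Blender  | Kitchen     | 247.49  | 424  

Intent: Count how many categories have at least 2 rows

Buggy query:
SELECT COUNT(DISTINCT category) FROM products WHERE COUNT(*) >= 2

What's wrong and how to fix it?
Bug: COUNT(*) cannot appear in WHERE; the per-group count doesn't exist yet

Fix: Group first with HAVING COUNT(*) >= 2, then COUNT the resulting groups

Corrected query:
SELECT COUNT(*) FROM (SELECT category FROM products GROUP BY category HAVING COUNT(*) >= 2)

Result:
COUNT(*)
--------
3       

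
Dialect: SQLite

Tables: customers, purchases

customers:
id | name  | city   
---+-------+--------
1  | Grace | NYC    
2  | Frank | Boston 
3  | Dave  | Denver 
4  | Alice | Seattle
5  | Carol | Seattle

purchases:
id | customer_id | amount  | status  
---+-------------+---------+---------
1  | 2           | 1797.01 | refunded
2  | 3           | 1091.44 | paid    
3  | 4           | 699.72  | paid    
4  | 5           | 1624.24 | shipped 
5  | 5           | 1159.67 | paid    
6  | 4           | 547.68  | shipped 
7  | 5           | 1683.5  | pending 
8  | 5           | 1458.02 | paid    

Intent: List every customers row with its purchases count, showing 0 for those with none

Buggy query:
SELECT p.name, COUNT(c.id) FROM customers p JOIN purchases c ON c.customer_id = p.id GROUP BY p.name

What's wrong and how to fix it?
Bug: An inner join excludes parents with zero children

Fix: Use LEFT JOIN so parents without children still appear (COUNT(c.id) gives 0)

Corrected query:
SELECT p.name, COUNT(c.id) FROM customers p LEFT JOIN purchases c ON c.customer_id = p.id GROUP BY p.name

Result:
name  | COUNT(c.id)
------+------------
Alice | 2          
Carol | 4          
Dave  | 1          
Frank | 1          
Grace | 0          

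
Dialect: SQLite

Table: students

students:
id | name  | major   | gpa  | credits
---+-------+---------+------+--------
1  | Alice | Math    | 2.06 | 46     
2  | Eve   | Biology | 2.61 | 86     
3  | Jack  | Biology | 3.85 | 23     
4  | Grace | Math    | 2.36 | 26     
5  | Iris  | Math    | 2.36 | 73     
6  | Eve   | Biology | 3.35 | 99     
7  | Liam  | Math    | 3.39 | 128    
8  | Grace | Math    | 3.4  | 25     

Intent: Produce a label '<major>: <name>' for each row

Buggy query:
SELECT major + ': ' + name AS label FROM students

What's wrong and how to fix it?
Bug: SQLite uses || for string concatenation; + coerces text to numbers (yielding 0)

Fix: Replace + with || to concatenate text

Corrected query:
SELECT major || ': ' || name AS label FROM students

Result:
label        
-------------
Math: Alice  
Biology: Eve 
Biology: Jack
Math: Grace  
Math: Iris   
Biology: Eve 
Math: Liam   
Math: Grace  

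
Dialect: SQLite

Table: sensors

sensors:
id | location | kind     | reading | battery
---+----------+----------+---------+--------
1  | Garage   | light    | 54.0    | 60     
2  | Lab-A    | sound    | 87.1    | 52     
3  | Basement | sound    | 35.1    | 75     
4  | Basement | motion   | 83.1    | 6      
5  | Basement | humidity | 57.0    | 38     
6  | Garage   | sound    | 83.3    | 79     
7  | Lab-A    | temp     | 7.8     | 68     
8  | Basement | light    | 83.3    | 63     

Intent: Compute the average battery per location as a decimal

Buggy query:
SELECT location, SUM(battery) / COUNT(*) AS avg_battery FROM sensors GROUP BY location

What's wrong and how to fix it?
Bug: Both operands are integers, so '/' performs integer division and truncates

Fix: Cast one side to REAL so the division keeps the fractional part

Corrected query:
SELECT location, SUM(battery) * 1.0 / COUNT(*) AS avg_battery FROM sensors GROUP BY location

Result:
location | avg_battery
---------+------------
Basement | 45.5       
Garage   | 69.5       
Lab-A    | 60         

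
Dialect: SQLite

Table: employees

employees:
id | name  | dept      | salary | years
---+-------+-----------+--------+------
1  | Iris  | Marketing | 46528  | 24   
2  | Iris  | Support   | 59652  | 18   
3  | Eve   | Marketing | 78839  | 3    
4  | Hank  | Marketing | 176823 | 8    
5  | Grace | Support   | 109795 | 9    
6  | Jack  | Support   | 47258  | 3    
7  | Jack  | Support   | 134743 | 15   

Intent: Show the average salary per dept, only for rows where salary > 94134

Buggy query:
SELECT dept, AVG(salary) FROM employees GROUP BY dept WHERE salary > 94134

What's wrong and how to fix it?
Bug: Row-level WHERE must come before GROUP BY in the clause order

Fix: Move the WHERE clause before GROUP BY

Corrected query:
SELECT dept, AVG(salary) FROM employees WHERE salary > 94134 GROUP BY dept

Result:
dept      | AVG(salary)
----------+------------
Marketing | 176823     
Support   | 122269     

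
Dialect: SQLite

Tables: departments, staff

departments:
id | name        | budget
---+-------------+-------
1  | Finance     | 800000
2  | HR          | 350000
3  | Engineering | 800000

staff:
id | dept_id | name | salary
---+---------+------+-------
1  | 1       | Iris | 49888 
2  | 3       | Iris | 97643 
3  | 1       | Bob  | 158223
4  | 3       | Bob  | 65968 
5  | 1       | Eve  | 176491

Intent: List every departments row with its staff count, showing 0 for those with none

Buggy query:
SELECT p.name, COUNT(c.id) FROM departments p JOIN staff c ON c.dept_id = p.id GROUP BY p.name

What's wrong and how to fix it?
Bug: An inner join excludes parents with zero children

Fix: Switch to LEFT JOIN to retain unmatched parent rows

Corrected query:
SELECT p.name, COUNT(c.id) FROM departments p LEFT JOIN staff c ON c.dept_id = p.id GROUP BY p.name

Result:
name        | COUNT(c.id)
------------+------------
Engineering | 2          
Finance     | 3          
HR          | 0          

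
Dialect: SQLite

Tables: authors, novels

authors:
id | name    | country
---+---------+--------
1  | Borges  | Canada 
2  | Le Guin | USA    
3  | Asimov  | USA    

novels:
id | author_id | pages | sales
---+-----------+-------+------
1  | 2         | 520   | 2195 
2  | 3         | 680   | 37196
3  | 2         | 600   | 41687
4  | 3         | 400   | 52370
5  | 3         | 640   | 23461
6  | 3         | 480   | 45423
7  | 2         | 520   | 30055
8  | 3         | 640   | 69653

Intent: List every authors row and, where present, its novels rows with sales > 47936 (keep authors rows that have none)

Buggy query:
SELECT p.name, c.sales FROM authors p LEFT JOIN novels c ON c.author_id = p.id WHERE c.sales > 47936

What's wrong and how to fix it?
Bug: A WHERE condition on the right-hand table after LEFT JOIN drops unmatched parents

Fix: Move the right-table condition into the ON clause so unmatched parents are kept

Corrected query:
SELECT p.name, c.sales FROM authors p LEFT JOIN novels c ON c.author_id = p.id AND c.sales > 47936

Result:
name    | sales
--------+------
Borges  | NULL 
Le Guin | NULL 
Asimov  | 52370
Asimov  | 69653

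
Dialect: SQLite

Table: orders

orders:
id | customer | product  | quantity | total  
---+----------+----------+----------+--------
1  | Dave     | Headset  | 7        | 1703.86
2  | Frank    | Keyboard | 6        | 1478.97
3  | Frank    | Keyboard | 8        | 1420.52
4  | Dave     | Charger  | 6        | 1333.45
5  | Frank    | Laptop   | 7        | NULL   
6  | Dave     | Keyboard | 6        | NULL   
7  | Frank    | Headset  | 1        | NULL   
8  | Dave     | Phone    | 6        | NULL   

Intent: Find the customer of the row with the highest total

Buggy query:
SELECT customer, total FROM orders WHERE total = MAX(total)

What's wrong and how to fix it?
Bug: WHERE is evaluated per row; an aggregate over the whole table isn't defined there

Fix: Wrap MAX in a scalar subquery so WHERE compares against a single value

Corrected query:
SELECT customer, total FROM orders WHERE total = (SELECT MAX(total) FROM orders)

Result:
customer | total  
---------+--------
Dave     | 1703.86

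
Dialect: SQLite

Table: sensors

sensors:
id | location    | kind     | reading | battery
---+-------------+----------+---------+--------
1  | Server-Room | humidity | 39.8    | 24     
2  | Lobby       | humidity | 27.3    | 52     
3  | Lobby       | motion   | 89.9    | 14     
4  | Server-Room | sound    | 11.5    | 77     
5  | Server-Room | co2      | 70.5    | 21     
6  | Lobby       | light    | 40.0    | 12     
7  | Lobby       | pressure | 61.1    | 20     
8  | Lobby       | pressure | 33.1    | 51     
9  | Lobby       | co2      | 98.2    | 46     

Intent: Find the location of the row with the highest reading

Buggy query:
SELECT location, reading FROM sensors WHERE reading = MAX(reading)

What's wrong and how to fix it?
Bug: WHERE is evaluated per row; an aggregate over the whole table isn't defined there

Fix: Wrap MAX in a scalar subquery so WHERE compares against a single value

Corrected query:
SELECT location, reading FROM sensors WHERE reading = (SELECT MAX(reading) FROM sensors)

Result:
location | reading
---------+--------
Lobby    | 98.2   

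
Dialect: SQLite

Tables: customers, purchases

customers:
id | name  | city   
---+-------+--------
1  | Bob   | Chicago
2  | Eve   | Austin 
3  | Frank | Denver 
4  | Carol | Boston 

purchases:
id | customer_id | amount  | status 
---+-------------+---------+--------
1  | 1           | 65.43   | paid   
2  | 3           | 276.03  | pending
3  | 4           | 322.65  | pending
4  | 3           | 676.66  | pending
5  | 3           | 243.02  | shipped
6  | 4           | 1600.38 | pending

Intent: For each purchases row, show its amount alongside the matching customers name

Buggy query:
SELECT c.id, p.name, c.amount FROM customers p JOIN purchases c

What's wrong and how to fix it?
Bug: JOIN with no ON clause produces a cartesian product; every purchases row pairs with every customers row

Fix: Specify the join condition linking the foreign key to the parent id

Corrected query:
SELECT c.id, p.name, c.amount FROM customers p JOIN purchases c ON c.customer_id = p.id

Result:
id | name  | amount 
---+-------+--------
1  | Bob   | 65.43  
2  | Frank | 276.03 
3  | Carol | 322.65 
4  | Frank | 676.66 
5  | Frank | 243.02 
6  | Carol | 1600.38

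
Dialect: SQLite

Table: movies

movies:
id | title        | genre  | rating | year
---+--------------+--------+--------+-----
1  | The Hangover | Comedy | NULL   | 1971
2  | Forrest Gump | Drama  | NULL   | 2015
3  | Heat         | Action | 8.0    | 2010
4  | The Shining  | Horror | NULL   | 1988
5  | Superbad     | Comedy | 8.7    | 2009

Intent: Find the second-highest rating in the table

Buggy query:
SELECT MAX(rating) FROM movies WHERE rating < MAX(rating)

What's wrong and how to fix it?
Bug: The inner MAX is an aggregate inside WHERE, which is not allowed

Fix: Put the inner MAX in a scalar subquery

Corrected query:
SELECT MAX(rating) FROM movies WHERE rating < (SELECT MAX(rating) FROM movies)

Result:
MAX(rating)
-----------
8          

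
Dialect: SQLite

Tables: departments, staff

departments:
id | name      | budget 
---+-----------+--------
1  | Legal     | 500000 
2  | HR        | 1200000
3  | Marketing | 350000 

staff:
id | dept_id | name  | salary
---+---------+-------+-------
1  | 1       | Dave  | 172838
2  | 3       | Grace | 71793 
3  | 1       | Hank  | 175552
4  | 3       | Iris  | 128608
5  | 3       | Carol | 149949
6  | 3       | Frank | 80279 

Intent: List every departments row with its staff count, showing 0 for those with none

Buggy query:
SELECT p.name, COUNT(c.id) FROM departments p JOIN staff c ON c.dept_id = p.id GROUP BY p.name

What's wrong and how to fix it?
Bug: An inner join excludes parents with zero children

Fix: Switch to LEFT JOIN to retain unmatched parent rows

Corrected query:
SELECT p.name, COUNT(c.id) FROM departments p LEFT JOIN staff c ON c.dept_id = p.id GROUP BY p.name

Result:
name      | COUNT(c.id)
----------+------------
HR        | 0          
Legal     | 2          
Marketing | 4          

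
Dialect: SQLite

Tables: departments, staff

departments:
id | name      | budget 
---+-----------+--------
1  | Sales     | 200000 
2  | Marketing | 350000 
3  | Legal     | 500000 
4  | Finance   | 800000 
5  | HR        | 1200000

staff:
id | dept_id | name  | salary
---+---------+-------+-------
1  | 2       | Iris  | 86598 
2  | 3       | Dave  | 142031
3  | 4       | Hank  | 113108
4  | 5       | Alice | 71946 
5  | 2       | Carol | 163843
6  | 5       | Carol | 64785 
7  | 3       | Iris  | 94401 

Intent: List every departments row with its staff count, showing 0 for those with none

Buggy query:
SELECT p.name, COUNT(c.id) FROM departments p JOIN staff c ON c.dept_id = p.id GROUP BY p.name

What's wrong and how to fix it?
Bug: INNER JOIN drops departments rows that have no matching staff rows

Fix: Switch to LEFT JOIN to retain unmatched parent rows

Corrected query:
SELECT p.name, COUNT(c.id) FROM departments p LEFT JOIN staff c ON c.dept_id = p.id GROUP BY p.name

Result:
name      | COUNT(c.id)
----------+------------
Finance   | 1          
HR        | 2          
Legal     | 2          
Marketing | 2          
Sales     | 0          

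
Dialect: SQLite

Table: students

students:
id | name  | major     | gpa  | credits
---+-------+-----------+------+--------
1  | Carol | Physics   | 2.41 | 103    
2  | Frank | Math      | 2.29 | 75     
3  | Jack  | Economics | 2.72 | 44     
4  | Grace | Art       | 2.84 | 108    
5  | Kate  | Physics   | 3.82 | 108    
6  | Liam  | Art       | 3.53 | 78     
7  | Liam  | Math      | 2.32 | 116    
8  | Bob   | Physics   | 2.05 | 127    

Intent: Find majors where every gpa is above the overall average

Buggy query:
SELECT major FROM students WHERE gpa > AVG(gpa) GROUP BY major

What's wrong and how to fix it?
Bug: WHERE evaluates per row before aggregation, so AVG() is unavailable

Fix: Compute the overall average in a scalar subquery and compare each group's MIN against it in HAVING

Corrected query:
SELECT major FROM students GROUP BY major HAVING MIN(gpa) > (SELECT AVG(gpa) FROM students)

Result:
major
-----
Art  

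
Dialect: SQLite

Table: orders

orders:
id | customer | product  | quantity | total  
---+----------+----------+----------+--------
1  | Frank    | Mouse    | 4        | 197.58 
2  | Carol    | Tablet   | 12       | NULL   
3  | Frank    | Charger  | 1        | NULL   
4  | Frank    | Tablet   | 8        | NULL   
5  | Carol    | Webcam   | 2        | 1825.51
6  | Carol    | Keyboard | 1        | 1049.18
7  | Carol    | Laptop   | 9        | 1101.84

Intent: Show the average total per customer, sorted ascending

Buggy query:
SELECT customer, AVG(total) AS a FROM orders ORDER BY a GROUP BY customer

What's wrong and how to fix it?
Bug: GROUP BY must precede ORDER BY

Fix: Reorder: SELECT … FROM … GROUP BY … ORDER BY …

Corrected query:
SELECT customer, AVG(total) AS a FROM orders GROUP BY customer ORDER BY a

Result:
customer | a      
---------+--------
Frank    | 197.58 
Carol    | 1325.51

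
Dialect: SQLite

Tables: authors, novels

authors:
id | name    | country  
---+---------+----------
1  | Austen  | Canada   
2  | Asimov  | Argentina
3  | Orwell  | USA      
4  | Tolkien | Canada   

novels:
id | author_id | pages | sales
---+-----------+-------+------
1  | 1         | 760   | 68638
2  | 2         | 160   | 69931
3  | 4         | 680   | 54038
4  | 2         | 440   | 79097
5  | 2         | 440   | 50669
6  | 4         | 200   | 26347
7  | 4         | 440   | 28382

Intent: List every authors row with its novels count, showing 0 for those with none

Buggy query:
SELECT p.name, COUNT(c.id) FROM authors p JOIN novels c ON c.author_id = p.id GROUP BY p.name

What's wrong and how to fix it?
Bug: INNER JOIN drops authors rows that have no matching novels rows

Fix: Switch to LEFT JOIN to retain unmatched parent rows

Corrected query:
SELECT p.name, COUNT(c.id) FROM authors p LEFT JOIN novels c ON c.author_id = p.id GROUP BY p.name

Result:
name    | COUNT(c.id)
--------+------------
Asimov  | 3          
Austen  | 1          
Orwell  | 0          
Tolkien | 3          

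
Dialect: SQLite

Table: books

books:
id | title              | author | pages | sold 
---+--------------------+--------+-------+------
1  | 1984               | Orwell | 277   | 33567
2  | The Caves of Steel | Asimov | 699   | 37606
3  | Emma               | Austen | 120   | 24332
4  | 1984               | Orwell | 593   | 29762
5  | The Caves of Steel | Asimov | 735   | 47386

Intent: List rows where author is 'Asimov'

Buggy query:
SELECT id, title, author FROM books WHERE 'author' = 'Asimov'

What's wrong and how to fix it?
Bug: 'author' in single quotes is a string literal, not the column; the comparison is literal-vs-literal and never true

Fix: Remove the quotes around the column name (or use double quotes for an identifier)

Corrected query:
SELECT id, title, author FROM books WHERE author = 'Asimov'

Result:
id | title              | author
---+--------------------+-------
2  | The Caves of Steel | Asimov
5  | The Caves of Steel | Asimov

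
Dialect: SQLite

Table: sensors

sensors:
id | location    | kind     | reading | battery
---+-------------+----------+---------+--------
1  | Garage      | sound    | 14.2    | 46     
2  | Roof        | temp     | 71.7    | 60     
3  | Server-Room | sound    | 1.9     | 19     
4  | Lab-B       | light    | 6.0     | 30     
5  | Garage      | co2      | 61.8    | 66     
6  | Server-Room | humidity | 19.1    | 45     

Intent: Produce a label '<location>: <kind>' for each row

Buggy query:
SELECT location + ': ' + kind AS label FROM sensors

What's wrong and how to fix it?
Bug: '+' is numeric addition; on text columns SQLite converts them to 0 instead of concatenating

Fix: Use the || operator for string concatenation

Corrected query:
SELECT location || ': ' || kind AS label FROM sensors

Result:
label                
---------------------
Garage: sound        
Roof: temp           
Server-Room: sound   
Lab-B: light         
Garage: co2          
Server-Room: humidity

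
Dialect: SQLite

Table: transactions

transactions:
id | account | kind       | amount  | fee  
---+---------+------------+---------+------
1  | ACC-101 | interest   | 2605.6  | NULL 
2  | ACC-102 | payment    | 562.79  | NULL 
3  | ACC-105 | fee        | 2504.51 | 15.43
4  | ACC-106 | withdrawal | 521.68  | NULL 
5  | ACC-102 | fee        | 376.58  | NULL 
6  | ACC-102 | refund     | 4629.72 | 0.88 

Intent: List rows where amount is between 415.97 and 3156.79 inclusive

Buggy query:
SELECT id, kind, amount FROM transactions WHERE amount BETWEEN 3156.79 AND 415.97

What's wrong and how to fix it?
Bug: The bounds are reversed; BETWEEN a AND b requires a <= b to match anything

Fix: Write BETWEEN 415.97 AND 3156.79

Corrected query:
SELECT id, kind, amount FROM transactions WHERE amount BETWEEN 415.97 AND 3156.79

Result:
id | kind       | amount 
---+------------+--------
1  | interest   | 2605.6 
2  | payment    | 562.79 
3  | fee        | 2504.51
4  | withdrawal | 521.68 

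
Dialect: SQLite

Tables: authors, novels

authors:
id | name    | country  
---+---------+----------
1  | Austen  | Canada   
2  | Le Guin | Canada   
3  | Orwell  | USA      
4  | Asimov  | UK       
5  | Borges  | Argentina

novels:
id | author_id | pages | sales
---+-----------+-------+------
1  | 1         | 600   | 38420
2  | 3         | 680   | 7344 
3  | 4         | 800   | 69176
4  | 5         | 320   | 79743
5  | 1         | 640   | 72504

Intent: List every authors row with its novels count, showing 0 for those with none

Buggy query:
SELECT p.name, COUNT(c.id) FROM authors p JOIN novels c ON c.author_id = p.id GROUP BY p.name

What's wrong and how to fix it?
Bug: An inner join excludes parents with zero children

Fix: Use LEFT JOIN so parents without children still appear (COUNT(c.id) gives 0)

Corrected query:
SELECT p.name, COUNT(c.id) FROM authors p LEFT JOIN novels c ON c.author_id = p.id GROUP BY p.name

Result:
name    | COUNT(c.id)
--------+------------
Asimov  | 1          
Austen  | 2          
Borges  | 1          
Le Guin | 0          
Orwell  | 1          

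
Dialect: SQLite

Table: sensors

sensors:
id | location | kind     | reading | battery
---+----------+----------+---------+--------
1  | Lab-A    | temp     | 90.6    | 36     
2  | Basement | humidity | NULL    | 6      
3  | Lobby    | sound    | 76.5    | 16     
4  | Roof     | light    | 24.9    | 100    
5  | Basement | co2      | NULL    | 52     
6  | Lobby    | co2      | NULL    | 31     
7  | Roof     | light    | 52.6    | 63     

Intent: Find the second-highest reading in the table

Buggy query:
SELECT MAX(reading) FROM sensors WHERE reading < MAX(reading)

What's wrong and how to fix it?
Bug: The inner MAX is an aggregate inside WHERE, which is not allowed

Fix: Compute the overall MAX in a subquery, then take MAX of rows below it

Corrected query:
SELECT MAX(reading) FROM sensors WHERE reading < (SELECT MAX(reading) FROM sensors)

Result:
MAX(reading)
------------
76.5        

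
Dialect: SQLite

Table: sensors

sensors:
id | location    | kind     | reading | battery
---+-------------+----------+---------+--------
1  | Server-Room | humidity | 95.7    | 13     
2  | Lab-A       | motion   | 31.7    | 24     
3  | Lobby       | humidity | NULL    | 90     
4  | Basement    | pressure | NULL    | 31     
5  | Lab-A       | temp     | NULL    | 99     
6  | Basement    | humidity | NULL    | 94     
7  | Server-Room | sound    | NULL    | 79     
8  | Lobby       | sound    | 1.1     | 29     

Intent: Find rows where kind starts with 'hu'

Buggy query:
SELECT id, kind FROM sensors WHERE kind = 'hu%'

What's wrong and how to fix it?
Bug: Wildcards only work with LIKE; '=' treats '%' as a literal character

Fix: Replace '=' with LIKE so 'hu%' is treated as a pattern

Corrected query:
SELECT id, kind FROM sensors WHERE kind LIKE 'hu%'

Result:
id | kind    
---+---------
1  | humidity
3  | humidity
6  | humidity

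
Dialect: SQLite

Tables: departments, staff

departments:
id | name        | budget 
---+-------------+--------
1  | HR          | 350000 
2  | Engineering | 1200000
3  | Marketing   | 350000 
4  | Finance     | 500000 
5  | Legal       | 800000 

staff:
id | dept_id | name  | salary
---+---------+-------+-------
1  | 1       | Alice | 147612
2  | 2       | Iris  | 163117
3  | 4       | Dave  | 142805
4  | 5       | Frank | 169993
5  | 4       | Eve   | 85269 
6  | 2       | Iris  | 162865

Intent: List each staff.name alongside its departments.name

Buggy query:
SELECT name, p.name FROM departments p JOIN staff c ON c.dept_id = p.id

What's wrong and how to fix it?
Bug: 'name' exists in both joined tables, so the database can't tell which one is meant

Fix: Prefix ambiguous columns with the table alias

Corrected query:
SELECT c.name, p.name FROM departments p JOIN staff c ON c.dept_id = p.id

Result:
name  | name       
------+------------
Alice | HR         
Iris  | Engineering
Dave  | Finance    
Frank | Legal      
Eve   | Finance    
Iris  | Engineering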